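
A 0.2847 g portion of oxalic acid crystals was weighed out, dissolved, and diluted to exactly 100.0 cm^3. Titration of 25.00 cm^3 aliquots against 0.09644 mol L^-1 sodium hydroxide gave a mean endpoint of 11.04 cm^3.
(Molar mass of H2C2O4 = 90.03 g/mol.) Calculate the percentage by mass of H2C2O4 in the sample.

H2C2O4 + 2 NaOH → Na2C2O4 + 2 H2O
n(NaOH) per titration = 0.01104 × 0.09644 = 1.065 × 10^-3 mol
From the 1:2 ratio, n(H2C2O4) in each aliquot = 1/2 × 1.065 × 10^-3 = 5.323 × 10^-4 mol
n(H2C2O4) in the whole flask = 5.323 × 10^-4 × 100.0/25.00 = 2.129 × 10^-3 mol
mass of H2C2O4 = 2.129 × 10^-3 × 90.03 = 0.1917 g
% H2C2O4 = 0.1917 / 0.2847 × 100 = 67.34 %

67.34 %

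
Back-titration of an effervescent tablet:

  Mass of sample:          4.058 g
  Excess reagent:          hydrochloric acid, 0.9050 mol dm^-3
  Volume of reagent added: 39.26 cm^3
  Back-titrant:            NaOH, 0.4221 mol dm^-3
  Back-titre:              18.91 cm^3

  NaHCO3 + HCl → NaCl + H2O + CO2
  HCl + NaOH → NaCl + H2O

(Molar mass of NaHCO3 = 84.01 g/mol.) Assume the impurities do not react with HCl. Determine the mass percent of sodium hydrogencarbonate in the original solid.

57.03 %

n(HCl) added = 0.03926 × 0.9050 = 0.03553 mol
n(NaOH) used in back-titration = 0.01891 × 0.4221 = 7.982 × 10^-3 mol
n(HCl) left over = 7.982 × 10^-3 mol (1:1 ratio)
n(HCl) consumed by analyte = 0.03553 − 7.982 × 10^-3 = 0.02755 mol
n(NaHCO3) = 0.02755 mol (1:1 ratio)
mass of NaHCO3 = 0.02755 × 84.01 = 2.314 g
% NaHCO3 = 2.314 / 4.058 × 100 = 57.03 %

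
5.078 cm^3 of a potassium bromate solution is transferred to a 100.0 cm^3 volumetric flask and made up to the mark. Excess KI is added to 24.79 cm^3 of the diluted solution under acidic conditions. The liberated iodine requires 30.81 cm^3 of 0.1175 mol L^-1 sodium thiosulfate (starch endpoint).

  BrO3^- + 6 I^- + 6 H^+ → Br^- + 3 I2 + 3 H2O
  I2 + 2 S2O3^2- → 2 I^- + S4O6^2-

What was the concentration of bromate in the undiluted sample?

0.4793 mol/L

n(S2O3^2-) = 0.03081 × 0.1175 = 3.620 × 10^-3 mol
n(I2) = n(S2O3^2-)/2 = 1.810 × 10^-3 mol
From the 1:3 ratio, n(BrO3^-) in the aliquot = 1/3 × 1.810 × 10^-3 = 6.034 × 10^-4 mol
[BrO3^-]_dilute = 6.034 × 10^-4 / 0.02479 = 0.02434 mol/L
[BrO3^-]_original = 0.02434 × 100.0/5.078 = 0.4793 mol/L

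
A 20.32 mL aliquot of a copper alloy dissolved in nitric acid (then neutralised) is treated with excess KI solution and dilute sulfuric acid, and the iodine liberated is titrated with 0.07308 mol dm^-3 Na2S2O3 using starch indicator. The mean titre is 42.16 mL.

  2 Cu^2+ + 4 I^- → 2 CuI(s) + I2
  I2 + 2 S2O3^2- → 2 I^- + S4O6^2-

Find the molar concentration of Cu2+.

n(S2O3^2-) = 0.04216 × 0.07308 = 3.081 × 10^-3 mol
n(I2) = n(S2O3^2-)/2 = 1.541 × 10^-3 mol
From the 2:1 ratio, n(Cu2+) in the aliquot = 2/1 × 1.541 × 10^-3 = 3.081 × 10^-3 mol
[Cu2+] = 3.081 × 10^-3 / 0.02032 = 0.1516 mol/L

0.1516 mol/L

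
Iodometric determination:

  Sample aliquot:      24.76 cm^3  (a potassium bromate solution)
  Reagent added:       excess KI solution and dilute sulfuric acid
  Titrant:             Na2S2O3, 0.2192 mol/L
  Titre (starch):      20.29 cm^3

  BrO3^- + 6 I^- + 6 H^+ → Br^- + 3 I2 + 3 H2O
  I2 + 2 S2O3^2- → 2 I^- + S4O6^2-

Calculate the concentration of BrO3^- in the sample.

0.02994 mol/L

n(S2O3^2-) = 0.02029 × 0.2192 = 4.448 × 10^-3 mol
n(I2) = n(S2O3^2-)/2 = 2.224 × 10^-3 mol
From the 1:3 ratio, n(BrO3^-) in the aliquot = 1/3 × 2.224 × 10^-3 = 7.413 × 10^-4 mol
[BrO3^-] = 7.413 × 10^-4 / 0.02476 = 0.02994 mol/L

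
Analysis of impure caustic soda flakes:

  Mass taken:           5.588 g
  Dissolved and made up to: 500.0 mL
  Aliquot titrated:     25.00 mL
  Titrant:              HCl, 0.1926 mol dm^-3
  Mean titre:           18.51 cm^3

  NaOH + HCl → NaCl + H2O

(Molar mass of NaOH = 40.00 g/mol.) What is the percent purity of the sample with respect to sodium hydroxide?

n(HCl) per titration = 0.01851 × 0.1926 = 3.565 × 10^-3 mol
n(NaOH) in each aliquot = 3.565 × 10^-3 mol (1:1 ratio)
n(NaOH) in the whole flask = 3.565 × 10^-3 × 500.0/25.00 = 0.07130 mol
mass of NaOH = 0.07130 × 40.00 = 2.852 g
% NaOH = 2.852 / 5.588 × 100 = 51.04 %

51.04 %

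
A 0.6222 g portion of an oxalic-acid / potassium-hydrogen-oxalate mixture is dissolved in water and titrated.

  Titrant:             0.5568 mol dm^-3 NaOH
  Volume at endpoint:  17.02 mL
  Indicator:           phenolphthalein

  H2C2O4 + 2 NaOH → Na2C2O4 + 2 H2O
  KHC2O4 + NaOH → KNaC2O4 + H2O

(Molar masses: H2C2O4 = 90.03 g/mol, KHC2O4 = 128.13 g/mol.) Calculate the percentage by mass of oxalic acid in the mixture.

n(NaOH) = 0.01702 × 0.5568 = 9.477 × 10^-3 mol
Let x = n(H2C2O4), y = n(KHC2O4).
Titrant: 2x + 1y = 9.477 × 10^-3;  mass: 90.03x + 128.13y = 0.6222
Solving, x = 3.562 × 10^-3 mol, y = 2.353 × 10^-3 mol
mass of H2C2O4 = 3.562 × 10^-3 × 90.03 = 0.3207 g
% H2C2O4 = 0.3207 / 0.6222 × 100 = 51.54 %

51.54 %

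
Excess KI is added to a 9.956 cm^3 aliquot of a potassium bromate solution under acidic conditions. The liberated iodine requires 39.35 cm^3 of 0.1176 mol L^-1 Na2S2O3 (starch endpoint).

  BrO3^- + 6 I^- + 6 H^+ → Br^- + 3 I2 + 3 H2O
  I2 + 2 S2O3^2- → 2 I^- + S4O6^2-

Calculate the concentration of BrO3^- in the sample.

n(S2O3^2-) = 0.03935 × 0.1176 = 4.628 × 10^-3 mol
n(I2) = n(S2O3^2-)/2 = 2.314 × 10^-3 mol
From the 1:3 ratio, n(BrO3^-) in the aliquot = 1/3 × 2.314 × 10^-3 = 7.713 × 10^-4 mol
[BrO3^-] = 7.713 × 10^-4 / 0.009956 = 0.07747 mol/L

0.07747 mol/L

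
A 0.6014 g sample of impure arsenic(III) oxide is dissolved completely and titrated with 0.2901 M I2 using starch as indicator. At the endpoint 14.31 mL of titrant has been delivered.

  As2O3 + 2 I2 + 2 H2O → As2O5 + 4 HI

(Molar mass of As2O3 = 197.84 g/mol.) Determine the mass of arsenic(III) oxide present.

n(I2) = 0.01431 L × 0.2901 mol/L = 4.151 × 10^-3 mol
From the 1:2 ratio, n(As2O3) = 1/2 × 4.151 × 10^-3 = 2.076 × 10^-3 mol
mass of As2O3 = 2.076 × 10^-3 × 197.84 g/mol = 0.4106 g

0.4106 g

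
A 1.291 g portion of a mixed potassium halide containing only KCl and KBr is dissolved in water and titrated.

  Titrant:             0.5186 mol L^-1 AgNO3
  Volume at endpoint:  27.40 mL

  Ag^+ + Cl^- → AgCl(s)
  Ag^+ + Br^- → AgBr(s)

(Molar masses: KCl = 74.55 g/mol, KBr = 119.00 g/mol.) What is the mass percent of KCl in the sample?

51.96 %

n(AgNO3) = 0.02740 × 0.5186 = 0.01421 mol
Let x = n(KCl), y = n(KBr).
Titrant: 1x + 1y = 0.01421;  mass: 74.55x + 119.00y = 1.291
Solving, x = 8.998 × 10^-3 mol, y = 5.212 × 10^-3 mol
mass of KCl = 8.998 × 10^-3 × 74.55 = 0.6708 g
% KCl = 0.6708 / 1.291 × 100 = 51.96 %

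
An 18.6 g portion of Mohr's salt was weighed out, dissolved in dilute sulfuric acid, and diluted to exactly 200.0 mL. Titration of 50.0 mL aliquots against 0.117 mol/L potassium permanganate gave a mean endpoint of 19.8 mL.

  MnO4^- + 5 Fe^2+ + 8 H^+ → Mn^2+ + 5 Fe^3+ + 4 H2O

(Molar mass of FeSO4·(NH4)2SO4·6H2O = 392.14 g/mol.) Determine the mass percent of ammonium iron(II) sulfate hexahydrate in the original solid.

n(KMnO4) per titration = 0.0198 × 0.117 = 2.32 × 10^-3 mol
From the 5:1 ratio, n(FeSO4·(NH4)2SO4·6H2O) in each aliquot = 5/1 × 2.32 × 10^-3 = 0.0116 mol
n(FeSO4·(NH4)2SO4·6H2O) in the whole flask = 0.0116 × 200.0/50.0 = 0.0463 mol
mass of FeSO4·(NH4)2SO4·6H2O = 0.0463 × 392.14 = 18.2 g
% FeSO4·(NH4)2SO4·6H2O = 18.2 / 18.6 × 100 = 97.7 %

97.7 %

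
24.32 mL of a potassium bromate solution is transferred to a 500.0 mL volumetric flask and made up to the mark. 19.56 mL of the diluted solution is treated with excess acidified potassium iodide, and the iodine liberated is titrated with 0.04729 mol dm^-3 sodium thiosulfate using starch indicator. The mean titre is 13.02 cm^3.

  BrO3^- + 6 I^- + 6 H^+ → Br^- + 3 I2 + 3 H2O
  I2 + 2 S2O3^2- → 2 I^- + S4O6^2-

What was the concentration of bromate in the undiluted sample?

n(S2O3^2-) = 0.01302 × 0.04729 = 6.157 × 10^-4 mol
n(I2) = n(S2O3^2-)/2 = 3.079 × 10^-4 mol
From the 1:3 ratio, n(BrO3^-) in the aliquot = 1/3 × 3.079 × 10^-4 = 1.026 × 10^-4 mol
[BrO3^-]_dilute = 1.026 × 10^-4 / 0.01956 = 0.005246 mol/L
[BrO3^-]_original = 0.005246 × 500.0/24.32 = 0.1079 mol/L

0.1079 mol/L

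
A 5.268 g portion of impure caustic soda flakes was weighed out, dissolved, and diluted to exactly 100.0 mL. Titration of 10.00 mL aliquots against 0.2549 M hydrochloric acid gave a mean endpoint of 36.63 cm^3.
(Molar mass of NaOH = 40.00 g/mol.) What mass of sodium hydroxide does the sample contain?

NaOH + HCl → NaCl + H2O
n(HCl) per titration = 0.03663 × 0.2549 = 9.337 × 10^-3 mol
n(NaOH) in each aliquot = 9.337 × 10^-3 mol (1:1 ratio)
n(NaOH) in the whole flask = 9.337 × 10^-3 × 100.0/10.00 = 0.09337 mol
mass of NaOH = 0.09337 × 40.00 = 3.735 g

3.735 g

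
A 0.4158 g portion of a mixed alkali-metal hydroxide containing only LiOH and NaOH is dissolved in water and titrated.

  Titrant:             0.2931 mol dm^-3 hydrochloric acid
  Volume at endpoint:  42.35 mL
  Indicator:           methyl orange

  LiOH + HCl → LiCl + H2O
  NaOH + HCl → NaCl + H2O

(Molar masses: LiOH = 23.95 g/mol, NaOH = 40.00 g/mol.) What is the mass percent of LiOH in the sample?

n(HCl) = 0.04235 × 0.2931 = 0.01241 mol
Let x = n(LiOH), y = n(NaOH).
Titrant: 1x + 1y = 0.01241;  mass: 23.95x + 40.00y = 0.4158
Solving, x = 5.029 × 10^-3 mol, y = 7.384 × 10^-3 mol
mass of LiOH = 5.029 × 10^-3 × 23.95 = 0.1204 g
% LiOH = 0.1204 / 0.4158 × 100 = 28.97 %

28.97 %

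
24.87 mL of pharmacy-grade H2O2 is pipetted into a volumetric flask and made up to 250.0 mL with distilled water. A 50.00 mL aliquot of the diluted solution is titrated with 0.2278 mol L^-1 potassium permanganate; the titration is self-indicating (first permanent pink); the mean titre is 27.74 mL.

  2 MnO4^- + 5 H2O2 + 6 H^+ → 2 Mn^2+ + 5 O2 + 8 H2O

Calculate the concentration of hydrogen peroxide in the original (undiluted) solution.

n(KMnO4) = 0.02774 × 0.2278 = 6.319 × 10^-3 mol
From the 5:2 ratio, n(H2O2) in the aliquot = 5/2 × 6.319 × 10^-3 = 0.01580 mol
[H2O2]_dilute = 0.01580 / 0.05000 = 0.3160 mol/L
Dilution factor = 250.0 / 24.87 = 10.05
[H2O2]_stock = 0.3160 × 10.05 = 3.176 mol/L

3.176 mol/L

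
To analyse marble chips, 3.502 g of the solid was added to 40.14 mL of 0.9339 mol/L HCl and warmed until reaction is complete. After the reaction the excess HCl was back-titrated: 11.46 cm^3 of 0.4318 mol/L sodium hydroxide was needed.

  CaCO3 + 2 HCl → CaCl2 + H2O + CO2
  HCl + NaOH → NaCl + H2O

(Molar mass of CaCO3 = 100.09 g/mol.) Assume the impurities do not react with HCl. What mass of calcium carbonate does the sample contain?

1.628 g

n(HCl) added = 0.04014 × 0.9339 = 0.03749 mol
n(NaOH) used in back-titration = 0.01146 × 0.4318 = 4.948 × 10^-3 mol
n(HCl) left over = 4.948 × 10^-3 mol (1:1 ratio)
n(HCl) consumed by analyte = 0.03749 − 4.948 × 10^-3 = 0.03254 mol
From the 1:2 ratio, n(CaCO3) = 1/2 × 0.03254 = 0.01627 mol
mass of CaCO3 = 0.01627 × 100.09 = 1.628 g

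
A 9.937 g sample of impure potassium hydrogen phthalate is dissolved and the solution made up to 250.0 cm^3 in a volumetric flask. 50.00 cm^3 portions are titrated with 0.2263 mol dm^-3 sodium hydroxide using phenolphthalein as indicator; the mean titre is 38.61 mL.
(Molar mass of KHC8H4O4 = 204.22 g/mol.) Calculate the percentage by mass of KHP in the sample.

KHC8H4O4 + NaOH → KNaC8H4O4 + H2O
n(NaOH) per titration = 0.03861 × 0.2263 = 8.737 × 10^-3 mol
n(KHC8H4O4) in each aliquot = 8.737 × 10^-3 mol (1:1 ratio)
n(KHC8H4O4) in the whole flask = 8.737 × 10^-3 × 250.0/50.00 = 0.04369 mol
mass of KHC8H4O4 = 0.04369 × 204.22 = 8.922 g
% KHC8H4O4 = 8.922 / 9.937 × 100 = 89.78 %

89.78 %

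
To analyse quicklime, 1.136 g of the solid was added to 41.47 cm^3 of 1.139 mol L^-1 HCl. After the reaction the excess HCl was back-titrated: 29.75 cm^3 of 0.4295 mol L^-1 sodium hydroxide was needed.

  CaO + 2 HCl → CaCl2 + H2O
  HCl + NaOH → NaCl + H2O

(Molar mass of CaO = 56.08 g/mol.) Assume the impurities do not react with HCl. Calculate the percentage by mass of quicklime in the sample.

n(HCl) added = 0.04147 × 1.139 = 0.04723 mol
n(NaOH) used in back-titration = 0.02975 × 0.4295 = 0.01278 mol
n(HCl) left over = 0.01278 mol (1:1 ratio)
n(HCl) consumed by analyte = 0.04723 − 0.01278 = 0.03446 mol
From the 1:2 ratio, n(CaO) = 1/2 × 0.03446 = 0.01723 mol
mass of CaO = 0.01723 × 56.08 = 0.9662 g
% CaO = 0.9662 / 1.136 × 100 = 85.05 %

85.05 %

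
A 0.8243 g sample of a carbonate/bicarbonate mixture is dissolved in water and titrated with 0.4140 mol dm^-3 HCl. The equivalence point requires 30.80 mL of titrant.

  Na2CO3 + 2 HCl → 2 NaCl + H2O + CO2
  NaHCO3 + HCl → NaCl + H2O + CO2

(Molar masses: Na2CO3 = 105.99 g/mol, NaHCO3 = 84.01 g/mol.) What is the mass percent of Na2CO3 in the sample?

51.19 %

n(HCl) = 0.03080 × 0.4140 = 0.01275 mol
Let x = n(Na2CO3), y = n(NaHCO3).
Titrant: 2x + 1y = 0.01275;  mass: 105.99x + 84.01y = 0.8243
Solving, x = 3.981 × 10^-3 mol, y = 4.790 × 10^-3 mol
mass of Na2CO3 = 3.981 × 10^-3 × 105.99 = 0.4219 g
% Na2CO3 = 0.4219 / 0.8243 × 100 = 51.19 %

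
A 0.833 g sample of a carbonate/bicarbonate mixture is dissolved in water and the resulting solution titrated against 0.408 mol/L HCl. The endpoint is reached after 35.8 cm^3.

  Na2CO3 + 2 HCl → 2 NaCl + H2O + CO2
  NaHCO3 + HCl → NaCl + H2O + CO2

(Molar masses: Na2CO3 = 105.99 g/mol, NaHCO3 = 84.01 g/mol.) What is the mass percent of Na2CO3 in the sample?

n(HCl) = 0.0358 × 0.408 = 0.0146 mol
Let x = n(Na2CO3), y = n(NaHCO3).
Titrant: 2x + 1y = 0.0146;  mass: 105.99x + 84.01y = 0.833
Solving, x = 6.35 × 10^-3 mol, y = 1.90 × 10^-3 mol
mass of Na2CO3 = 6.35 × 10^-3 × 105.99 = 0.673 g
% Na2CO3 = 0.673 / 0.833 × 100 = 80.8 %

80.8 %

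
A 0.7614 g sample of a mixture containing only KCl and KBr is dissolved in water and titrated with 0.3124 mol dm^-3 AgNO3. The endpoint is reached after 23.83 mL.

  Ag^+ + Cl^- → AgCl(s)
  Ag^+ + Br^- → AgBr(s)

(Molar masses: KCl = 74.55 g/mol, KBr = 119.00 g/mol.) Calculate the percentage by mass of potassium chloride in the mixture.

n(AgNO3) = 0.02383 × 0.3124 = 7.444 × 10^-3 mol
Let x = n(KCl), y = n(KBr).
Titrant: 1x + 1y = 7.444 × 10^-3;  mass: 74.55x + 119.00y = 0.7614
Solving, x = 2.801 × 10^-3 mol, y = 4.644 × 10^-3 mol
mass of KCl = 2.801 × 10^-3 × 74.55 = 0.2088 g
% KCl = 0.2088 / 0.7614 × 100 = 27.42 %

27.42 %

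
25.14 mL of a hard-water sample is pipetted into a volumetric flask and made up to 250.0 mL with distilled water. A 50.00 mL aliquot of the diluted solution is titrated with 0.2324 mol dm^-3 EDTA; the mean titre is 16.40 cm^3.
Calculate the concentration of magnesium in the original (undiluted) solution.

0.7580 mol/L

Mg^2+ + EDTA^4- → [Mg(EDTA)]^2-
n(EDTA) = 0.01640 × 0.2324 = 3.811 × 10^-3 mol
n(Mg2+) in the aliquot = 3.811 × 10^-3 mol (1:1 ratio)
[Mg2+]_dilute = 3.811 × 10^-3 / 0.05000 = 0.07623 mol/L
Dilution factor = 250.0 / 25.14 = 9.944
[Mg2+]_stock = 0.07623 × 9.944 = 0.7580 mol/L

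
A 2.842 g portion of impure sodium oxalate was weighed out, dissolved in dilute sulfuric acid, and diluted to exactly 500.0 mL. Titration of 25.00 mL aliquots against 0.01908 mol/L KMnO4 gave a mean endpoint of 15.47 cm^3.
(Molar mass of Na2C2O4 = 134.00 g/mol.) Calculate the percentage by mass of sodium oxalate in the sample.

69.59 %

2 MnO4^- + 5 C2O4^2- + 16 H^+ → 2 Mn^2+ + 10 CO2 + 8 H2O
n(KMnO4) per titration = 0.01547 × 0.01908 = 2.952 × 10^-4 mol
From the 5:2 ratio, n(Na2C2O4) in each aliquot = 5/2 × 2.952 × 10^-4 = 7.379 × 10^-4 mol
n(Na2C2O4) in the whole flask = 7.379 × 10^-4 × 500.0/25.00 = 0.01476 mol
mass of Na2C2O4 = 0.01476 × 134.00 = 1.978 g
% Na2C2O4 = 1.978 / 2.842 × 100 = 69.59 %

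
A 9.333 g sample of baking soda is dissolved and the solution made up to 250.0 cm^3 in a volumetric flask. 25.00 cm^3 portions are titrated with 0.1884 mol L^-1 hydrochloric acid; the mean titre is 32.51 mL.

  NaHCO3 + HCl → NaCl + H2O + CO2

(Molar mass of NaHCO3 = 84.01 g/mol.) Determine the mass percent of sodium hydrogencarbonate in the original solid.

55.13 %

n(HCl) per titration = 0.03251 × 0.1884 = 6.125 × 10^-3 mol
n(NaHCO3) in each aliquot = 6.125 × 10^-3 mol (1:1 ratio)
n(NaHCO3) in the whole flask = 6.125 × 10^-3 × 250.0/25.00 = 0.06125 mol
mass of NaHCO3 = 0.06125 × 84.01 = 5.146 g
% NaHCO3 = 5.146 / 9.333 × 100 = 55.13 %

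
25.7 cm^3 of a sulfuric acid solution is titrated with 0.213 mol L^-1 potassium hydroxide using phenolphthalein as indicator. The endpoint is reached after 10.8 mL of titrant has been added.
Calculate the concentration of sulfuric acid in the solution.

0.0448 mol/L

H2SO4 + 2 KOH → K2SO4 + 2 H2O
n(KOH) = 0.0108 L × 0.213 mol/L = 2.30 × 10^-3 mol
From the 1:2 mole ratio, n(H2SO4) = 1/2 × 2.30 × 10^-3 = 1.15 × 10^-3 mol
[H2SO4] = 1.15 × 10^-3 mol / 0.0257 L = 0.0448 mol/L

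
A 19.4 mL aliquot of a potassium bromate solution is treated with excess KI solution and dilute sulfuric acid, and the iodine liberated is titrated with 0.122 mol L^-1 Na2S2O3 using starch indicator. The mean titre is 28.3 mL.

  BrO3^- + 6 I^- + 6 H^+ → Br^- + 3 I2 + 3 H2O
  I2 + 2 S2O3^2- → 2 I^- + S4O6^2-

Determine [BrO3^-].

n(S2O3^2-) = 0.0283 × 0.122 = 3.45 × 10^-3 mol
n(I2) = n(S2O3^2-)/2 = 1.73 × 10^-3 mol
From the 1:3 ratio, n(BrO3^-) in the aliquot = 1/3 × 1.73 × 10^-3 = 5.75 × 10^-4 mol
[BrO3^-] = 5.75 × 10^-4 / 0.0194 = 0.0297 mol/L

0.0297 mol/L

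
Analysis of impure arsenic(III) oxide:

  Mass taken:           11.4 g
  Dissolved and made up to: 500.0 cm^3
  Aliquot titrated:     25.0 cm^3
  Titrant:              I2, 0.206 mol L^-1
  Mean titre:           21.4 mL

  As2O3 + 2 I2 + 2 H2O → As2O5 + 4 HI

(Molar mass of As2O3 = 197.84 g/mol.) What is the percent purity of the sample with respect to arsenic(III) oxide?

n(I2) per titration = 0.0214 × 0.206 = 4.41 × 10^-3 mol
From the 1:2 ratio, n(As2O3) in each aliquot = 1/2 × 4.41 × 10^-3 = 2.20 × 10^-3 mol
n(As2O3) in the whole flask = 2.20 × 10^-3 × 500.0/25.0 = 0.0441 mol
mass of As2O3 = 0.0441 × 197.84 = 8.72 g
% As2O3 = 8.72 / 11.4 × 100 = 76.5 %

76.5 %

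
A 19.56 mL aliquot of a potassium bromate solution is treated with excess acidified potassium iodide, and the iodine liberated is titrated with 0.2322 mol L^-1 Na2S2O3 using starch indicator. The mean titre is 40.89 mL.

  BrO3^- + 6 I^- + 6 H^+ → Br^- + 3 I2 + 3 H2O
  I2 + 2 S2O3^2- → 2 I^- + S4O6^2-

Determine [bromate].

n(S2O3^2-) = 0.04089 × 0.2322 = 9.495 × 10^-3 mol
n(I2) = n(S2O3^2-)/2 = 4.747 × 10^-3 mol
From the 1:3 ratio, n(BrO3^-) in the aliquot = 1/3 × 4.747 × 10^-3 = 1.582 × 10^-3 mol
[BrO3^-] = 1.582 × 10^-3 / 0.01956 = 0.08090 mol/L

0.08090 mol/L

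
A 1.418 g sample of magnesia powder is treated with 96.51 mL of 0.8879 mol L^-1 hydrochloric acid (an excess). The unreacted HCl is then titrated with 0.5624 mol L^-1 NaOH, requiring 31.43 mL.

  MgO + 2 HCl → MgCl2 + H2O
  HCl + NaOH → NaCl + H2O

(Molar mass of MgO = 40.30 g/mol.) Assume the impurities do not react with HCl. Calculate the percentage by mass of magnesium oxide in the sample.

96.65 %

n(HCl) added = 0.09651 × 0.8879 = 0.08569 mol
n(NaOH) used in back-titration = 0.03143 × 0.5624 = 0.01768 mol
n(HCl) left over = 0.01768 mol (1:1 ratio)
n(HCl) consumed by analyte = 0.08569 − 0.01768 = 0.06801 mol
From the 1:2 ratio, n(MgO) = 1/2 × 0.06801 = 0.03401 mol
mass of MgO = 0.03401 × 40.30 = 1.371 g
% MgO = 1.371 / 1.418 × 100 = 96.65 %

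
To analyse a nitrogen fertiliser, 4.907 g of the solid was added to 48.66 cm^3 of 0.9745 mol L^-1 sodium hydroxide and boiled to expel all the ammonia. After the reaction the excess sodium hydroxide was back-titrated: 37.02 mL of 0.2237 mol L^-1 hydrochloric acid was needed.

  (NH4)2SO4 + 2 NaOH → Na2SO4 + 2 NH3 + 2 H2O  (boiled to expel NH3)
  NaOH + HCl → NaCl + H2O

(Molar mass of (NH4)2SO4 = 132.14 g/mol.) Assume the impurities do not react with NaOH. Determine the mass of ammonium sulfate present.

2.586 g

n(NaOH) added = 0.04866 × 0.9745 = 0.04742 mol
n(HCl) used in back-titration = 0.03702 × 0.2237 = 8.281 × 10^-3 mol
n(NaOH) left over = 8.281 × 10^-3 mol (1:1 ratio)
n(NaOH) consumed by analyte = 0.04742 − 8.281 × 10^-3 = 0.03914 mol
From the 1:2 ratio, n((NH4)2SO4) = 1/2 × 0.03914 = 0.01957 mol
mass of (NH4)2SO4 = 0.01957 × 132.14 = 2.586 g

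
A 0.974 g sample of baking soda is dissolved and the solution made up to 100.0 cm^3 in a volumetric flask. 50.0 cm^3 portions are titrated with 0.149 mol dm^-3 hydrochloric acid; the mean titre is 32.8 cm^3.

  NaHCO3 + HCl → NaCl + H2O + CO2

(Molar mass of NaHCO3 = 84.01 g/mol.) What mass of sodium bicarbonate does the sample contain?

0.821 g

n(HCl) per titration = 0.0328 × 0.149 = 4.89 × 10^-3 mol
n(NaHCO3) in each aliquot = 4.89 × 10^-3 mol (1:1 ratio)
n(NaHCO3) in the whole flask = 4.89 × 10^-3 × 100.0/50.0 = 9.77 × 10^-3 mol
mass of NaHCO3 = 9.77 × 10^-3 × 84.01 = 0.821 g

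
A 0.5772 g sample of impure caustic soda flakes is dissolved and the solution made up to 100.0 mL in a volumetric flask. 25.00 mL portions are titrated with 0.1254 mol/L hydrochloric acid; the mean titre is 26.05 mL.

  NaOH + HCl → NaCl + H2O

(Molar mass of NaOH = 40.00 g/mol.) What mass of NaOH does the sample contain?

0.5227 g

n(HCl) per titration = 0.02605 × 0.1254 = 3.267 × 10^-3 mol
n(NaOH) in each aliquot = 3.267 × 10^-3 mol (1:1 ratio)
n(NaOH) in the whole flask = 3.267 × 10^-3 × 100.0/25.00 = 0.01307 mol
mass of NaOH = 0.01307 × 40.00 = 0.5227 g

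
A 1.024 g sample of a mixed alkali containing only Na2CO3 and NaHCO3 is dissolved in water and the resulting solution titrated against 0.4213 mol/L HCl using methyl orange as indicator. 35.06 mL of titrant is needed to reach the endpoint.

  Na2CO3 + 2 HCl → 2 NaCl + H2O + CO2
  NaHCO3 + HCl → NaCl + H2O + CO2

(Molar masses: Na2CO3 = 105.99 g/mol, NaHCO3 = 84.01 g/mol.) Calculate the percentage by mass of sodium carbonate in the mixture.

n(HCl) = 0.03506 × 0.4213 = 0.01477 mol
Let x = n(Na2CO3), y = n(NaHCO3).
Titrant: 2x + 1y = 0.01477;  mass: 105.99x + 84.01y = 1.024
Solving, x = 3.497 × 10^-3 mol, y = 7.778 × 10^-3 mol
mass of Na2CO3 = 3.497 × 10^-3 × 105.99 = 0.3706 g
% Na2CO3 = 0.3706 / 1.024 × 100 = 36.19 %

36.19 %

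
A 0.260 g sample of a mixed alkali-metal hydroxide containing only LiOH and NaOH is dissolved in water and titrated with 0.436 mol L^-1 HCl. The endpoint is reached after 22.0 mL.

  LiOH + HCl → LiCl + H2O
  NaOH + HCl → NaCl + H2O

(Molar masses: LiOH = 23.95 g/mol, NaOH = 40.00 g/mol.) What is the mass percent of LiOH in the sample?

71.0 %

n(HCl) = 0.0220 × 0.436 = 9.59 × 10^-3 mol
Let x = n(LiOH), y = n(NaOH).
Titrant: 1x + 1y = 9.59 × 10^-3;  mass: 23.95x + 40.00y = 0.260
Solving, x = 7.71 × 10^-3 mol, y = 1.89 × 10^-3 mol
mass of LiOH = 7.71 × 10^-3 × 23.95 = 0.185 g
% LiOH = 0.185 / 0.260 × 100 = 71.0 %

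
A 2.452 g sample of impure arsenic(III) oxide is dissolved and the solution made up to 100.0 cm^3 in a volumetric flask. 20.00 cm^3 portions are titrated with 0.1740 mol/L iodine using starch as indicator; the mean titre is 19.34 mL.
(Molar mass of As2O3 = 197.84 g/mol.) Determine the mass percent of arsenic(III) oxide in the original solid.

67.88 %

As2O3 + 2 I2 + 2 H2O → As2O5 + 4 HI
n(I2) per titration = 0.01934 × 0.1740 = 3.365 × 10^-3 mol
From the 1:2 ratio, n(As2O3) in each aliquot = 1/2 × 3.365 × 10^-3 = 1.683 × 10^-3 mol
n(As2O3) in the whole flask = 1.683 × 10^-3 × 100.0/20.00 = 8.413 × 10^-3 mol
mass of As2O3 = 8.413 × 10^-3 × 197.84 = 1.664 g
% As2O3 = 1.664 / 2.452 × 100 = 67.88 %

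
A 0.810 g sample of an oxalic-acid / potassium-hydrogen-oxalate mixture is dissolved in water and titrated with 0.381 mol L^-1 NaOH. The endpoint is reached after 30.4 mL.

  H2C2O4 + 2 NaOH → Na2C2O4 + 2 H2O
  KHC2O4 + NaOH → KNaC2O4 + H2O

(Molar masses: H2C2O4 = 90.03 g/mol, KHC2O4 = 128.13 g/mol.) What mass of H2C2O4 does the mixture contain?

0.365 g

n(NaOH) = 0.0304 × 0.381 = 0.0116 mol
Let x = n(H2C2O4), y = n(KHC2O4).
Titrant: 2x + 1y = 0.0116;  mass: 90.03x + 128.13y = 0.810
Solving, x = 4.05 × 10^-3 mol, y = 3.47 × 10^-3 mol
mass of H2C2O4 = 4.05 × 10^-3 × 90.03 = 0.365 g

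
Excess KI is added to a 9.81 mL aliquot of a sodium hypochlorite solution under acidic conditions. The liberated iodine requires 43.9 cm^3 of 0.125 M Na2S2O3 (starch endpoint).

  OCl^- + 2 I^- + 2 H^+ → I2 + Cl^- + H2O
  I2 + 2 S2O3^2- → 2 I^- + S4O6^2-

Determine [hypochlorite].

n(S2O3^2-) = 0.0439 × 0.125 = 5.49 × 10^-3 mol
n(I2) = n(S2O3^2-)/2 = 2.74 × 10^-3 mol
n(OCl^-) in the aliquot = 2.74 × 10^-3 mol (1:1 ratio)
[OCl^-] = 2.74 × 10^-3 / 0.00981 = 0.280 mol/L

0.280 M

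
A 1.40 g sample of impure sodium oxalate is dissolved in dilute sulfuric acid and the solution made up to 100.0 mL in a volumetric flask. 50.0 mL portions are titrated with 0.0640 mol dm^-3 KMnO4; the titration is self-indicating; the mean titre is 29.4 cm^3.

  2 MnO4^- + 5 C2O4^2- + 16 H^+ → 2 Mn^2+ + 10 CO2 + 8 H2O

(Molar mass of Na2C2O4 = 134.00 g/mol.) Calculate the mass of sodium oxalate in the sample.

1.26 g

n(KMnO4) per titration = 0.0294 × 0.0640 = 1.88 × 10^-3 mol
From the 5:2 ratio, n(Na2C2O4) in each aliquot = 5/2 × 1.88 × 10^-3 = 4.70 × 10^-3 mol
n(Na2C2O4) in the whole flask = 4.70 × 10^-3 × 100.0/50.0 = 9.41 × 10^-3 mol
mass of Na2C2O4 = 9.41 × 10^-3 × 134.00 = 1.26 g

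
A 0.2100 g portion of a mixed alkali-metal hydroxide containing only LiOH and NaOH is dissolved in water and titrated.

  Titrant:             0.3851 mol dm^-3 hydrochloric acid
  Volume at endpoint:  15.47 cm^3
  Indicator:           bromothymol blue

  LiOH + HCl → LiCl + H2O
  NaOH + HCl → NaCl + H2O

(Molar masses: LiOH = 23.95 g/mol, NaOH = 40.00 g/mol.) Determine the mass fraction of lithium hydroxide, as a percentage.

n(HCl) = 0.01547 × 0.3851 = 5.957 × 10^-3 mol
Let x = n(LiOH), y = n(NaOH).
Titrant: 1x + 1y = 5.957 × 10^-3;  mass: 23.95x + 40.00y = 0.2100
Solving, x = 1.763 × 10^-3 mol, y = 4.194 × 10^-3 mol
mass of LiOH = 1.763 × 10^-3 × 23.95 = 0.04223 g
% LiOH = 0.04223 / 0.2100 × 100 = 20.11 %

20.11 %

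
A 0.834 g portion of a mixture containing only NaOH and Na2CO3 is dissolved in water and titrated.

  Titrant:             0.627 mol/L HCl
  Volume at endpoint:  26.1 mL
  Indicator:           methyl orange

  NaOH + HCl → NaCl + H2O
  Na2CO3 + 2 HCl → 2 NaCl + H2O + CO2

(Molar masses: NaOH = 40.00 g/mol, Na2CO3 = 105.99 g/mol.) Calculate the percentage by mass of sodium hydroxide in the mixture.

n(HCl) = 0.0261 × 0.627 = 0.0164 mol
Let x = n(NaOH), y = n(Na2CO3).
Titrant: 1x + 2y = 0.0164;  mass: 40.00x + 105.99y = 0.834
Solving, x = 2.56 × 10^-3 mol, y = 6.90 × 10^-3 mol
mass of NaOH = 2.56 × 10^-3 × 40.00 = 0.102 g
% NaOH = 0.102 / 0.834 × 100 = 12.3 %

12.3 %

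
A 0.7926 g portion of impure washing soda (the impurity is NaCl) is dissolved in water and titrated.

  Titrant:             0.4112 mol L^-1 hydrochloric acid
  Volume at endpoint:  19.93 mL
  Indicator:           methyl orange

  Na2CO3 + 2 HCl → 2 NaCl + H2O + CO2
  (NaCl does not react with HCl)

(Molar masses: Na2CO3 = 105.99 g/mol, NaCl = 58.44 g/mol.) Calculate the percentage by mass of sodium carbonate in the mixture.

n(HCl) = 0.01993 × 0.4112 = 8.195 × 10^-3 mol
Let x = n(Na2CO3), y = n(NaCl).
Titrant: 2x = 8.195 × 10^-3;  mass: 105.99x + 58.44y = 0.7926
Solving, x = 4.098 × 10^-3 mol, y = 6.131 × 10^-3 mol
mass of Na2CO3 = 4.098 × 10^-3 × 105.99 = 0.4343 g
% Na2CO3 = 0.4343 / 0.7926 × 100 = 54.80 %

54.80 %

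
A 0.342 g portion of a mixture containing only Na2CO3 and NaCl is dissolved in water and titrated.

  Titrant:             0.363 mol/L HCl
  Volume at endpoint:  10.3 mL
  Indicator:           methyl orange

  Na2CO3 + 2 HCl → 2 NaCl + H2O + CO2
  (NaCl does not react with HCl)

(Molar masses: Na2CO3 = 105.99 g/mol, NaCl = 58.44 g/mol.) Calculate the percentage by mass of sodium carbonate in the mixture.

n(HCl) = 0.0103 × 0.363 = 3.74 × 10^-3 mol
Let x = n(Na2CO3), y = n(NaCl).
Titrant: 2x = 3.74 × 10^-3;  mass: 105.99x + 58.44y = 0.342
Solving, x = 1.87 × 10^-3 mol, y = 2.46 × 10^-3 mol
mass of Na2CO3 = 1.87 × 10^-3 × 105.99 = 0.198 g
% Na2CO3 = 0.198 / 0.342 × 100 = 57.9 %

57.9 %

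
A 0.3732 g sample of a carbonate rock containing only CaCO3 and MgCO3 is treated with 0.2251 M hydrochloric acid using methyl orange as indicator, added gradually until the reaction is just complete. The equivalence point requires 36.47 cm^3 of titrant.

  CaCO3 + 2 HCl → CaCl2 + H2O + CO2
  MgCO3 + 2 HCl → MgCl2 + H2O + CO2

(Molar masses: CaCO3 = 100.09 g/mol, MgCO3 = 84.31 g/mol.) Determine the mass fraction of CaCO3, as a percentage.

n(HCl) = 0.03647 × 0.2251 = 8.209 × 10^-3 mol
Let x = n(CaCO3), y = n(MgCO3).
Titrant: 2x + 2y = 8.209 × 10^-3;  mass: 100.09x + 84.31y = 0.3732
Solving, x = 1.719 × 10^-3 mol, y = 2.385 × 10^-3 mol
mass of CaCO3 = 1.719 × 10^-3 × 100.09 = 0.1721 g
% CaCO3 = 0.1721 / 0.3732 × 100 = 46.11 %

46.11 %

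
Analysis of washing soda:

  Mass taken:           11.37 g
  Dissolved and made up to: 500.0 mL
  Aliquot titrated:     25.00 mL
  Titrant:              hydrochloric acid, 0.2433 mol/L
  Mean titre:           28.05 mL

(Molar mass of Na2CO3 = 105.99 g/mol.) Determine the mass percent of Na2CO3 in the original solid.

Na2CO3 + 2 HCl → 2 NaCl + H2O + CO2
n(HCl) per titration = 0.02805 × 0.2433 = 6.825 × 10^-3 mol
From the 1:2 ratio, n(Na2CO3) in each aliquot = 1/2 × 6.825 × 10^-3 = 3.412 × 10^-3 mol
n(Na2CO3) in the whole flask = 3.412 × 10^-3 × 500.0/25.00 = 0.06825 mol
mass of Na2CO3 = 0.06825 × 105.99 = 7.233 g
% Na2CO3 = 7.233 / 11.37 × 100 = 63.62 %

63.62 %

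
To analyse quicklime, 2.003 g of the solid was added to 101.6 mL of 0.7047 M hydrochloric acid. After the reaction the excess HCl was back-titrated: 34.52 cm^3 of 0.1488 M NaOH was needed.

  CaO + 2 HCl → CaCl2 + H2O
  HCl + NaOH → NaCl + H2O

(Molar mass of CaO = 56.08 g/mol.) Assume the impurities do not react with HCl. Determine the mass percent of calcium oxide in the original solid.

n(HCl) added = 0.1016 × 0.7047 = 0.07160 mol
n(NaOH) used in back-titration = 0.03452 × 0.1488 = 5.137 × 10^-3 mol
n(HCl) left over = 5.137 × 10^-3 mol (1:1 ratio)
n(HCl) consumed by analyte = 0.07160 − 5.137 × 10^-3 = 0.06646 mol
From the 1:2 ratio, n(CaO) = 1/2 × 0.06646 = 0.03323 mol
mass of CaO = 0.03323 × 56.08 = 1.864 g
% CaO = 1.864 / 2.003 × 100 = 93.04 %

93.04 %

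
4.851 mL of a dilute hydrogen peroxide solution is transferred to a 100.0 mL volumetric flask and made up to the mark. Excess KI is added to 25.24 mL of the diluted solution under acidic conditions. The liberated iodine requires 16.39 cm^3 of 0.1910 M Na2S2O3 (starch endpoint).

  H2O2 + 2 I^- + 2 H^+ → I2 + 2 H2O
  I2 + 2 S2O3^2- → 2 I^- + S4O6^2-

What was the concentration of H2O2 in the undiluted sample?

n(S2O3^2-) = 0.01639 × 0.1910 = 3.130 × 10^-3 mol
n(I2) = n(S2O3^2-)/2 = 1.565 × 10^-3 mol
n(H2O2) in the aliquot = 1.565 × 10^-3 mol (1:1 ratio)
[H2O2]_dilute = 1.565 × 10^-3 / 0.02524 = 0.06201 mol/L
[H2O2]_original = 0.06201 × 100.0/4.851 = 1.278 mol/L

1.278 M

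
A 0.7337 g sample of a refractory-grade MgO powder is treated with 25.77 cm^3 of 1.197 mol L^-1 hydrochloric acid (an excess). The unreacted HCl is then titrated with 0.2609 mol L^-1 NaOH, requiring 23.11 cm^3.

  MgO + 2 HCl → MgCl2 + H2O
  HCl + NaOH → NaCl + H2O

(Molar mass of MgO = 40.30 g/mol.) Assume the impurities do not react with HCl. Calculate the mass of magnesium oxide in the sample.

0.5001 g

n(HCl) added = 0.02577 × 1.197 = 0.03085 mol
n(NaOH) used in back-titration = 0.02311 × 0.2609 = 6.029 × 10^-3 mol
n(HCl) left over = 6.029 × 10^-3 mol (1:1 ratio)
n(HCl) consumed by analyte = 0.03085 − 6.029 × 10^-3 = 0.02482 mol
From the 1:2 ratio, n(MgO) = 1/2 × 0.02482 = 0.01241 mol
mass of MgO = 0.01241 × 40.30 = 0.5001 g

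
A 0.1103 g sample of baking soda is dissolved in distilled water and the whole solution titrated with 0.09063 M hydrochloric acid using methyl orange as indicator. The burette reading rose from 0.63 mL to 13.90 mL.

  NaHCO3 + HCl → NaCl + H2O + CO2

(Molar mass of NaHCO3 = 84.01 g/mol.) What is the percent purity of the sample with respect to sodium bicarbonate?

n(HCl) = 0.01327 L × 0.09063 mol/L = 1.203 × 10^-3 mol
n(NaHCO3) = 1.203 × 10^-3 mol (1:1 ratio)
mass of NaHCO3 = 1.203 × 10^-3 × 84.01 g/mol = 0.1010 g
% NaHCO3 = 0.1010 / 0.1103 × 100 = 91.60 %

91.60 %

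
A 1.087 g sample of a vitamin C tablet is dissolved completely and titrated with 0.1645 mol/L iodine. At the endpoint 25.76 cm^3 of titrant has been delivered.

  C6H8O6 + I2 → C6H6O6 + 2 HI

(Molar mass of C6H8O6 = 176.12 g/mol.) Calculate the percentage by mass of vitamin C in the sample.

68.66 %

n(I2) = 0.02576 L × 0.1645 mol/L = 4.238 × 10^-3 mol
n(C6H8O6) = 4.238 × 10^-3 mol (1:1 ratio)
mass of C6H8O6 = 4.238 × 10^-3 × 176.12 g/mol = 0.7463 g
% C6H8O6 = 0.7463 / 1.087 × 100 = 68.66 %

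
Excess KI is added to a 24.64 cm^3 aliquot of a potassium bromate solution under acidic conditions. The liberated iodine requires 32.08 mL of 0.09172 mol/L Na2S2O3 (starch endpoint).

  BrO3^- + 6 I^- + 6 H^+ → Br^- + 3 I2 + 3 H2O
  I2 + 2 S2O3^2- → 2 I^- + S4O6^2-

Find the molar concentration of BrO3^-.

0.01990 mol/L

n(S2O3^2-) = 0.03208 × 0.09172 = 2.942 × 10^-3 mol
n(I2) = n(S2O3^2-)/2 = 1.471 × 10^-3 mol
From the 1:3 ratio, n(BrO3^-) in the aliquot = 1/3 × 1.471 × 10^-3 = 4.904 × 10^-4 mol
[BrO3^-] = 4.904 × 10^-4 / 0.02464 = 0.01990 mol/L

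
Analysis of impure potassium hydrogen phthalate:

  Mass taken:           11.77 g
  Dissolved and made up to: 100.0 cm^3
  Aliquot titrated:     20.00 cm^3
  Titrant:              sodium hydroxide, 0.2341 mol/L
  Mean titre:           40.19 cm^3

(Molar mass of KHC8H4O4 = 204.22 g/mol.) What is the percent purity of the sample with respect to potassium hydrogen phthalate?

KHC8H4O4 + NaOH → KNaC8H4O4 + H2O
n(NaOH) per titration = 0.04019 × 0.2341 = 9.408 × 10^-3 mol
n(KHC8H4O4) in each aliquot = 9.408 × 10^-3 mol (1:1 ratio)
n(KHC8H4O4) in the whole flask = 9.408 × 10^-3 × 100.0/20.00 = 0.04704 mol
mass of KHC8H4O4 = 0.04704 × 204.22 = 9.607 g
% KHC8H4O4 = 9.607 / 11.77 × 100 = 81.62 %

81.62 %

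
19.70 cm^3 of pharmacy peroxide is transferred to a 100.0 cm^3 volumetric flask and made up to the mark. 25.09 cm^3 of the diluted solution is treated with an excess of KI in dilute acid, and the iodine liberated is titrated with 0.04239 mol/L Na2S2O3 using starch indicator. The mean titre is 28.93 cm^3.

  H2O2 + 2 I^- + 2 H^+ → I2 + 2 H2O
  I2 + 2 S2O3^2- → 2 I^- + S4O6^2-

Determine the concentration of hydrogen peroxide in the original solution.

n(S2O3^2-) = 0.02893 × 0.04239 = 1.226 × 10^-3 mol
n(I2) = n(S2O3^2-)/2 = 6.132 × 10^-4 mol
n(H2O2) in the aliquot = 6.132 × 10^-4 mol (1:1 ratio)
[H2O2]_dilute = 6.132 × 10^-4 / 0.02509 = 0.02444 mol/L
[H2O2]_original = 0.02444 × 100.0/19.70 = 0.1241 mol/L

0.1241 mol/L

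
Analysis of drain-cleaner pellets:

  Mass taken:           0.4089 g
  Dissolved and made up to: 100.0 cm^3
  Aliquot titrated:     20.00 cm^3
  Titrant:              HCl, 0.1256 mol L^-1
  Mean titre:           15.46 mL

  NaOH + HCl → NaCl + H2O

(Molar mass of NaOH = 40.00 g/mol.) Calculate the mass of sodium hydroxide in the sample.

0.3884 g

n(HCl) per titration = 0.01546 × 0.1256 = 1.942 × 10^-3 mol
n(NaOH) in each aliquot = 1.942 × 10^-3 mol (1:1 ratio)
n(NaOH) in the whole flask = 1.942 × 10^-3 × 100.0/20.00 = 9.709 × 10^-3 mol
mass of NaOH = 9.709 × 10^-3 × 40.00 = 0.3884 g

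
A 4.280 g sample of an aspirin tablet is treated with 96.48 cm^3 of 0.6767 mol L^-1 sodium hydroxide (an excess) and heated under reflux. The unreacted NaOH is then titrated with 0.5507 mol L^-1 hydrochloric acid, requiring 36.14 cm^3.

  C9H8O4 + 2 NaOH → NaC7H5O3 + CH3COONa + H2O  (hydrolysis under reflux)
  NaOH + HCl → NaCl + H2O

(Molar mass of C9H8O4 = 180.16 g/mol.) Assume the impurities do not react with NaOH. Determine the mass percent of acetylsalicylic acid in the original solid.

95.52 %

n(NaOH) added = 0.09648 × 0.6767 = 0.06529 mol
n(HCl) used in back-titration = 0.03614 × 0.5507 = 0.01990 mol
n(NaOH) left over = 0.01990 mol (1:1 ratio)
n(NaOH) consumed by analyte = 0.06529 − 0.01990 = 0.04539 mol
From the 1:2 ratio, n(C9H8O4) = 1/2 × 0.04539 = 0.02269 mol
mass of C9H8O4 = 0.02269 × 180.16 = 4.088 g
% C9H8O4 = 4.088 / 4.280 × 100 = 95.52 %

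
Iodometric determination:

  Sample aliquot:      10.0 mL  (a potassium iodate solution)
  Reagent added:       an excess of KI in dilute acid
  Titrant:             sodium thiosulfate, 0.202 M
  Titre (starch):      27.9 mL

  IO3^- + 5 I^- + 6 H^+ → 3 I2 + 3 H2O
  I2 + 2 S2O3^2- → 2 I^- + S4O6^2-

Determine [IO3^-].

0.0939 M

n(S2O3^2-) = 0.0279 × 0.202 = 5.64 × 10^-3 mol
n(I2) = n(S2O3^2-)/2 = 2.82 × 10^-3 mol
From the 1:3 ratio, n(IO3^-) in the aliquot = 1/3 × 2.82 × 10^-3 = 9.39 × 10^-4 mol
[IO3^-] = 9.39 × 10^-4 / 0.0100 = 0.0939 mol/L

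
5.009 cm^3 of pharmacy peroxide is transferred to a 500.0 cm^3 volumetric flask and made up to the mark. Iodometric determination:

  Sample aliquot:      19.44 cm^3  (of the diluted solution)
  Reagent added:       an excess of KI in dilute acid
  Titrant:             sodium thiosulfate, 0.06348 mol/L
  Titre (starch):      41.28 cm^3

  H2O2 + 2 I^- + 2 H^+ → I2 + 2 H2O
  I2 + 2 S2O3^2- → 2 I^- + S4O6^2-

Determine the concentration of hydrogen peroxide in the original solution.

n(S2O3^2-) = 0.04128 × 0.06348 = 2.620 × 10^-3 mol
n(I2) = n(S2O3^2-)/2 = 1.310 × 10^-3 mol
n(H2O2) in the aliquot = 1.310 × 10^-3 mol (1:1 ratio)
[H2O2]_dilute = 1.310 × 10^-3 / 0.01944 = 0.06740 mol/L
[H2O2]_original = 0.06740 × 500.0/5.009 = 6.728 mol/L

6.728 mol/L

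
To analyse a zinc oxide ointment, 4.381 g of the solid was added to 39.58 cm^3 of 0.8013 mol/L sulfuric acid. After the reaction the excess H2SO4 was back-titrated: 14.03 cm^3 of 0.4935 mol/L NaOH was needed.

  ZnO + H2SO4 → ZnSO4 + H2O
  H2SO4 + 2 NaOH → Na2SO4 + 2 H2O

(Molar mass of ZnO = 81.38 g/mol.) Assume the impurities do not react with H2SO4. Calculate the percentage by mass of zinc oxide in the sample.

52.48 %

n(H2SO4) added = 0.03958 × 0.8013 = 0.03172 mol
n(NaOH) used in back-titration = 0.01403 × 0.4935 = 6.924 × 10^-3 mol
From the 1:2 ratio, n(H2SO4) left over = 1/2 × 6.924 × 10^-3 = 3.462 × 10^-3 mol
n(H2SO4) consumed by analyte = 0.03172 − 3.462 × 10^-3 = 0.02825 mol
n(ZnO) = 0.02825 mol (1:1 ratio)
mass of ZnO = 0.02825 × 81.38 = 2.299 g
% ZnO = 2.299 / 4.381 × 100 = 52.48 %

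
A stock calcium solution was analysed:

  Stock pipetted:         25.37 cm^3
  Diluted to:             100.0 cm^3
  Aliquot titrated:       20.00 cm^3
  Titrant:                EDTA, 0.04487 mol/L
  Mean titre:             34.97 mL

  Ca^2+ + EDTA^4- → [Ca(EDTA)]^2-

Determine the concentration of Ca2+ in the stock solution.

n(EDTA) = 0.03497 × 0.04487 = 1.569 × 10^-3 mol
n(Ca2+) in the aliquot = 1.569 × 10^-3 mol (1:1 ratio)
[Ca2+]_dilute = 1.569 × 10^-3 / 0.02000 = 0.07846 mol/L
Dilution factor = 100.0 / 25.37 = 3.942
[Ca2+]_stock = 0.07846 × 3.942 = 0.3092 mol/L

0.3092 mol/L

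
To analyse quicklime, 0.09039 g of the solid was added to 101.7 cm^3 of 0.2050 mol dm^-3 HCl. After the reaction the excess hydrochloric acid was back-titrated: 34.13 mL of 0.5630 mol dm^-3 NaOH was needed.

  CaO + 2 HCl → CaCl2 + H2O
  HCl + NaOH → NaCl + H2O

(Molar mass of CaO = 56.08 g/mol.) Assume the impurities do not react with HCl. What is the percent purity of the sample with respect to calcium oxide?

50.67 %

n(HCl) added = 0.1017 × 0.2050 = 0.02085 mol
n(NaOH) used in back-titration = 0.03413 × 0.5630 = 0.01922 mol
n(HCl) left over = 0.01922 mol (1:1 ratio)
n(HCl) consumed by analyte = 0.02085 − 0.01922 = 1.633 × 10^-3 mol
From the 1:2 ratio, n(CaO) = 1/2 × 1.633 × 10^-3 = 8.167 × 10^-4 mol
mass of CaO = 8.167 × 10^-4 × 56.08 = 0.04580 g
% CaO = 0.04580 / 0.09039 × 100 = 50.67 %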